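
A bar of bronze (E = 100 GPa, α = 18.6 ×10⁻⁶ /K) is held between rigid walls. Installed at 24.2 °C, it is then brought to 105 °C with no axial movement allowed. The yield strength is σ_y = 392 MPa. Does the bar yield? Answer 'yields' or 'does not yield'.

ΔT = 80.80 K. Constrained thermal stress σ = E·α·ΔT = 100.0×10³ MPa × 18.6×10⁻⁶ × 80.80 = 150 MPa (compressive).
Compare to σ_y = 392 MPa: σ < σ_y, so it does not yield.

does not yield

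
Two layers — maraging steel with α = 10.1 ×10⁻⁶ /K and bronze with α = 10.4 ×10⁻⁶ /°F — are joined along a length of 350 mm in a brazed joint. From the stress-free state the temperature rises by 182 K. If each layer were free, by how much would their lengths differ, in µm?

549 µm

bronze: α = 10.4×10⁻⁶/°F × 9/5 = 18.7×10⁻⁶/K.
Δα = |10.1 − 18.7|×10⁻⁶/K = 8.62×10⁻⁶/K.
ΔL_mismatch = Δα·L·ΔT = 8.62×10⁻⁶ × 350.0 mm × 182.0 K = 549 µm.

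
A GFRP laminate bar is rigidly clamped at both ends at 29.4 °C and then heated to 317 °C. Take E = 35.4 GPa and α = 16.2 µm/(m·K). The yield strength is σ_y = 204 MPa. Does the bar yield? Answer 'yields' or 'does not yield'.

ΔT = 287.6 K. Constrained thermal stress σ = E·α·ΔT = 35.40×10³ MPa × 16.2×10⁻⁶ × 287.6 = 165 MPa (compressive).
Compare to σ_y = 204 MPa: σ < σ_y, so it does not yield.

does not yield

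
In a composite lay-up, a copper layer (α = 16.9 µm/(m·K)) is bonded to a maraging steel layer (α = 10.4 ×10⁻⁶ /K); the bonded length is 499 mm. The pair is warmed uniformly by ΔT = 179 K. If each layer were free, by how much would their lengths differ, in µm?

Δα = |16.9 − 10.4|×10⁻⁶/K = 6.50×10⁻⁶/K.
ΔL_mismatch = Δα·L·ΔT = 6.50×10⁻⁶ × 499.0 mm × 179.0 K = 581 µm.

581 µm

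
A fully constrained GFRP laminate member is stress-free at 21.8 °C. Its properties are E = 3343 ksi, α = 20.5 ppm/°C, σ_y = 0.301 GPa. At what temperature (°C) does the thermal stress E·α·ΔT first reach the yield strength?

E = 3343 ksi = 23.05 GPa.
σ_y = 0.301 GPa = 301.0 MPa.
E·α·ΔT = 301.0 MPa ⇒ ΔT = 301.0 / (23.05×10³ × 20.5×10⁻⁶) = 637.0 K.
T = 21.8 + 637.0 = 658.8 °C.

659 °C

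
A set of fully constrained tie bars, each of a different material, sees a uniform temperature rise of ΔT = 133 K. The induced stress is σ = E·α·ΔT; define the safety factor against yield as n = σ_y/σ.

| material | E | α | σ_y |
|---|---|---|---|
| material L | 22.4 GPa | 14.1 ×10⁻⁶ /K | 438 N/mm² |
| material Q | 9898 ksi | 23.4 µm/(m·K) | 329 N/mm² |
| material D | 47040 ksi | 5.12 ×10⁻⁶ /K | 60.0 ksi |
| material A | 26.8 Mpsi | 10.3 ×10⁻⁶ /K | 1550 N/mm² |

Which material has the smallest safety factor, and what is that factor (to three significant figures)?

Converting E to GPa, α to ×10⁻⁶/K, σ_y to MPa, then σ and n for each:
  material L: E = 22.40, α = 14.1, σ_y = 438.0 → σ = 42.0 MPa, n = 10.4
  material Q: E = 68.24, α = 23.4, σ_y = 329.0 → σ = 212 MPa, n = 1.55
  material D: E = 324.3, α = 5.12, σ_y = 413.7 → σ = 221 MPa, n = 1.87
  material A: E = 184.8, α = 10.3, σ_y = 1550 → σ = 253 MPa, n = 6.12
Material Q has the lowest safety factor, n = 1.55.

material Q, n = 1.55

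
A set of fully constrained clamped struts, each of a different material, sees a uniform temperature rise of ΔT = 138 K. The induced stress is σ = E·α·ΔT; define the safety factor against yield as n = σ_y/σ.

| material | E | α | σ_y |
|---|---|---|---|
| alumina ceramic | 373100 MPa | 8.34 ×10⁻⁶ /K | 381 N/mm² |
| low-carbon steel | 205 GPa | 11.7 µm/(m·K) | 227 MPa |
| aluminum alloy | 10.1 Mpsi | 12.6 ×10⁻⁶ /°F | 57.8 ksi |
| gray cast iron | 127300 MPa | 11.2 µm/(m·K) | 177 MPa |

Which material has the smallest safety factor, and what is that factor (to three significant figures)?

low-carbon steel, n = 0.686

With everything in SI (GPa, ×10⁻⁶/K, MPa):
  alumina ceramic: E = 373.1, α = 8.34, σ_y = 381.0 → σ = 429 MPa, n = 0.887
  low-carbon steel: E = 205.0, α = 11.7, σ_y = 227.0 → σ = 331 MPa, n = 0.686
  aluminum alloy: E = 69.64, α = 22.7, σ_y = 398.5 → σ = 218 MPa, n = 1.83
  gray cast iron: E = 127.3, α = 11.2, σ_y = 177.0 → σ = 197 MPa, n = 0.900
The minimum is low-carbon steel at n = 0.686.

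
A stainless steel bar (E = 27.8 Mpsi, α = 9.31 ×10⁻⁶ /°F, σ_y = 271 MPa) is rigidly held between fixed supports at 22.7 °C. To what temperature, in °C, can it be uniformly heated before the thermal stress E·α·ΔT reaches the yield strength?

107 °C

E = 27.8 Mpsi = 191.7 GPa.
α = 9.31×10⁻⁶/°F × 9/5 = 16.8×10⁻⁶/K.
E·α·ΔT = 271.0 MPa ⇒ ΔT = 271.0 / (191.7×10³ × 16.8×10⁻⁶) = 84.37 K.
T = 22.7 + 84.37 = 107.1 °C.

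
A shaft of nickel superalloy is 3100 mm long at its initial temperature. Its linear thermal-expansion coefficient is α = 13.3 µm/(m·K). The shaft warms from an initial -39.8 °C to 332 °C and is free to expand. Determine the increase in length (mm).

15.3 mm

ΔT = 332 − (-39.8) = 371.8 K.
ΔL = α·L₀·ΔT = 13.3×10⁻⁶ × 3100 mm × 371.8 K = 15.3 mm.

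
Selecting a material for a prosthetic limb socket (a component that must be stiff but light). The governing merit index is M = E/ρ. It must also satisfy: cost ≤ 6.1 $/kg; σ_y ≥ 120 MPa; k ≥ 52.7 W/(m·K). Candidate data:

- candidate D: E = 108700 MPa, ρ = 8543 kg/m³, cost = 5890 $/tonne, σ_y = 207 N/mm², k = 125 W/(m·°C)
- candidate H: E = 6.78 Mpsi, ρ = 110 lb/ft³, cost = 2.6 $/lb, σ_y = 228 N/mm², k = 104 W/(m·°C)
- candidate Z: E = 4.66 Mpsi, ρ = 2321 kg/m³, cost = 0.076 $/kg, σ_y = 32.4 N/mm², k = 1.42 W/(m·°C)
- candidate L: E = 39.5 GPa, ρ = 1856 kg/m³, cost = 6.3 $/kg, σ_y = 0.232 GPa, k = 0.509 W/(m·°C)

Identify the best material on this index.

candidate H

Screen on constraints: cost ≤ 6.1 $/kg; σ_y ≥ 120 MPa; k ≥ 52.7 W/(m·K). Survivors: candidate D, candidate H.
Putting every candidate on a common basis:
  candidate D: E = 108.7 GPa, ρ = 8543 kg/m³
  candidate H: E = 46.75 GPa, ρ = 1762 kg/m³
  candidate H: M = 26.5 MN·m/kg
  candidate D: M = 12.7 MN·m/kg
Candidate H has the largest M.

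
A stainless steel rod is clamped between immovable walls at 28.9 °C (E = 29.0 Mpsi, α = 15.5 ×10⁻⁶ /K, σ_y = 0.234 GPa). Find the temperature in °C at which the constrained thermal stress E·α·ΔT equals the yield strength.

E = 29.0 Mpsi = 199.9 GPa.
σ_y = 0.234 GPa = 234.0 MPa.
E·α·ΔT = 234.0 MPa ⇒ ΔT = 234.0 / (199.9×10³ × 15.5×10⁻⁶) = 75.50 K.
T = 28.9 + 75.50 = 104.4 °C.

104 °C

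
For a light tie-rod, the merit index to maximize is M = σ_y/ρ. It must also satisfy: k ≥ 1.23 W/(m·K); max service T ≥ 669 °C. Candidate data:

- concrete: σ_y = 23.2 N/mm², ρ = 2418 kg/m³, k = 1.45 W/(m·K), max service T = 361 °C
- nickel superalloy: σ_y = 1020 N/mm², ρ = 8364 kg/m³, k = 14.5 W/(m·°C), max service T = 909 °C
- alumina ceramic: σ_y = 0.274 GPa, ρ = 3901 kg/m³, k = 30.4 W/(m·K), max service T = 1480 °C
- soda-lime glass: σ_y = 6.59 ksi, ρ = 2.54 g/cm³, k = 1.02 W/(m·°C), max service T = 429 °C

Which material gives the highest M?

nickel superalloy

Screen on constraints: k ≥ 1.23 W/(m·K); max service T ≥ 669 °C. Survivors: nickel superalloy, alumina ceramic.
Putting every candidate on a common basis:
  nickel superalloy: σ_y = 1020 MPa, ρ = 8364 kg/m³
  alumina ceramic: σ_y = 274.0 MPa, ρ = 3901 kg/m³
  nickel superalloy: M = 122 kN·m/kg
  alumina ceramic: M = 70.2 kN·m/kg
Highest index: nickel superalloy.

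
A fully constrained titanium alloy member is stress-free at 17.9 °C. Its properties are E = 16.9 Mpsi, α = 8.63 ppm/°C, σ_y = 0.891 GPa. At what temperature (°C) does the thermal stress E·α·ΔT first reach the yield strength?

904 °C

E = 16.9 Mpsi = 116.5 GPa.
σ_y = 0.891 GPa = 891.0 MPa.
E·α·ΔT = 891.0 MPa ⇒ ΔT = 891.0 / (116.5×10³ × 8.63×10⁻⁶) = 886.1 K.
T = 17.9 + 886.1 = 904.0 °C.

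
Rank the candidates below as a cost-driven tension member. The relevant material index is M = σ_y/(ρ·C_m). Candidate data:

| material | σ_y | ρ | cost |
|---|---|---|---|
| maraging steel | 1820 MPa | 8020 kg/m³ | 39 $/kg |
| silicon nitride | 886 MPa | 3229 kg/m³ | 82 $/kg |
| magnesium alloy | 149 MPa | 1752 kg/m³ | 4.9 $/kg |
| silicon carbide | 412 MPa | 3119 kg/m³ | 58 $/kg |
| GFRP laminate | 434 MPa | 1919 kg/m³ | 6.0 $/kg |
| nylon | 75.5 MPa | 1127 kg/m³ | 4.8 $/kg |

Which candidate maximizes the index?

GFRP laminate

Per-candidate index values:
  GFRP laminate: M = 37.7 kN·m per $
  magnesium alloy: M = 17.4 kN·m per $
  nylon: M = 14.0 kN·m per $
  maraging steel: M = 5.82 kN·m per $
  silicon nitride: M = 3.35 kN·m per $
  silicon carbide: M = 2.28 kN·m per $
The maximum is for GFRP laminate.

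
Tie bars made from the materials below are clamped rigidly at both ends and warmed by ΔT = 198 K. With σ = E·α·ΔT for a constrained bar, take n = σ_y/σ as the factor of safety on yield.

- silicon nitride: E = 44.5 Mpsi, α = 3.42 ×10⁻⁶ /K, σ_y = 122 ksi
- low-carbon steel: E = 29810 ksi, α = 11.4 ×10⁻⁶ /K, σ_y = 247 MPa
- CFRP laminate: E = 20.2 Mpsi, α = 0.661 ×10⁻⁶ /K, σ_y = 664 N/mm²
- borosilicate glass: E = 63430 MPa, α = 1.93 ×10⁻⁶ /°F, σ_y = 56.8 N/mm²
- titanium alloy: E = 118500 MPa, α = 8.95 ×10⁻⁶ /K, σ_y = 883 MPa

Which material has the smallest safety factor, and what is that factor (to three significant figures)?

In consistent units (E in GPa, α in ×10⁻⁶/K, σ_y in MPa):
  silicon nitride: E = 306.8, α = 3.42, σ_y = 841.2 → σ = 208 MPa, n = 4.05
  low-carbon steel: E = 205.5, α = 11.4, σ_y = 247.0 → σ = 464 MPa, n = 0.532
  CFRP laminate: E = 139.3, α = 0.661, σ_y = 664.0 → σ = 18.2 MPa, n = 36.4
  borosilicate glass: E = 63.43, α = 3.47, σ_y = 56.80 → σ = 43.6 MPa, n = 1.30
  titanium alloy: E = 118.5, α = 8.95, σ_y = 883.0 → σ = 210 MPa, n = 4.20
The minimum is low-carbon steel at n = 0.532.

low-carbon steel, n = 0.532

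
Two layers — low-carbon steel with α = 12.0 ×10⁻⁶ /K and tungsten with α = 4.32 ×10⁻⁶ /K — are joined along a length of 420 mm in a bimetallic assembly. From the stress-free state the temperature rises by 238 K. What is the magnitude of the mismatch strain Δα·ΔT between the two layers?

1.83×10⁻³

Δα = |12.0 − 4.32|×10⁻⁶/K = 7.68×10⁻⁶/K.
Mismatch strain = Δα·ΔT = 7.68×10⁻⁶ × 238.0 = 1.83×10⁻³.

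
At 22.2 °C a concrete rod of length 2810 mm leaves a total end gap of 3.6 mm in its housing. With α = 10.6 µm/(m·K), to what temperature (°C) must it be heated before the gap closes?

143 °C

α·L₀·ΔT = 3.6 mm ⇒ ΔT = 3.6 / (10.6×10⁻⁶ × 2810.0) = 120.9 K.
T = 22.2 + 120.9 = 143.1 °C.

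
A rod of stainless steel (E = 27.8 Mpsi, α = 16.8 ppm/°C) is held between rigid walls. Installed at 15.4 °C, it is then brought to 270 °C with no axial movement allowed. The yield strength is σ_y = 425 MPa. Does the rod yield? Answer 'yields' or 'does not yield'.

E = 27.8 Mpsi = 191.7 GPa.
ΔT = 254.6 K. Constrained thermal stress σ = E·α·ΔT = 191.7×10³ MPa × 16.8×10⁻⁶ × 254.6 = 820 MPa (compressive).
Compare to σ_y = 425 MPa: σ ≥ σ_y, so it yields.

yields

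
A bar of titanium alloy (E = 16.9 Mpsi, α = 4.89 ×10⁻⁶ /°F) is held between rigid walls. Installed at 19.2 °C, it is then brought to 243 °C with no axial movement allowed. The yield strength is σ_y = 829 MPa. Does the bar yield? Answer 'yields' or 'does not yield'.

does not yield

E = 16.9 Mpsi = 116.5 GPa.
α = 4.89×10⁻⁶/°F × 9/5 = 8.80×10⁻⁶/K.
ΔT = 223.8 K. Constrained thermal stress σ = E·α·ΔT = 116.5×10³ MPa × 8.80×10⁻⁶ × 223.8 = 230 MPa (compressive).
Compare to σ_y = 829 MPa: σ < σ_y, so it does not yield.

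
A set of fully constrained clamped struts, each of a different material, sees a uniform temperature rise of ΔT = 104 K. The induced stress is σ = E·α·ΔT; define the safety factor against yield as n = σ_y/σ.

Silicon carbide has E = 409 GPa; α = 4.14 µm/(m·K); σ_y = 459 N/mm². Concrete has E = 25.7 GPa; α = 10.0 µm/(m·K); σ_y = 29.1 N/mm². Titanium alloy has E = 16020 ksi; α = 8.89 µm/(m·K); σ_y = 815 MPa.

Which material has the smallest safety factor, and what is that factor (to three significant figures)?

concrete, n = 1.09

In consistent units (E in GPa, α in ×10⁻⁶/K, σ_y in MPa):
  silicon carbide: E = 409.0, α = 4.14, σ_y = 459.0 → σ = 176 MPa, n = 2.61
  concrete: E = 25.70, α = 10.0, σ_y = 29.10 → σ = 26.7 MPa, n = 1.09
  titanium alloy: E = 110.5, α = 8.89, σ_y = 815.0 → σ = 102 MPa, n = 7.98
Concrete has the lowest safety factor, n = 1.09.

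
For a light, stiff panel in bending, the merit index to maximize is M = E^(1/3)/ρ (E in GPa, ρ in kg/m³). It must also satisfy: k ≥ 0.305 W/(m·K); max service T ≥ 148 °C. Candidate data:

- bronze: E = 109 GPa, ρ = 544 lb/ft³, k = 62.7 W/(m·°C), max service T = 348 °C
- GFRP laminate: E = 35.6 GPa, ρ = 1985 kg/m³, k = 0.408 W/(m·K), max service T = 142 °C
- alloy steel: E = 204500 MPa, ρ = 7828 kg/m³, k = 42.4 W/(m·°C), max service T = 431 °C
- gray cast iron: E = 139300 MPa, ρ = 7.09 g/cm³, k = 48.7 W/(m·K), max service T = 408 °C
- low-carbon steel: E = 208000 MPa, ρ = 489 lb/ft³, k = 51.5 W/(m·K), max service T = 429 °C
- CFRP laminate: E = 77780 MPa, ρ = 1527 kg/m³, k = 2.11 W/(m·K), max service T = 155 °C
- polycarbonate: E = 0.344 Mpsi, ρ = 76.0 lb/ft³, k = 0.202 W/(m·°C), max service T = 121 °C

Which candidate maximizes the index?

Screen on constraints: k ≥ 0.305 W/(m·K); max service T ≥ 148 °C. Survivors: bronze, alloy steel, gray cast iron, low-carbon steel, CFRP laminate.
Normalizing units and computing the index:
  bronze: E = 109.0 GPa, ρ = 8714 kg/m³
  alloy steel: E = 204.5 GPa, ρ = 7828 kg/m³
  gray cast iron: E = 139.3 GPa, ρ = 7090 kg/m³
  low-carbon steel: E = 208.0 GPa, ρ = 7833 kg/m³
  CFRP laminate: E = 77.78 GPa, ρ = 1527 kg/m³
  CFRP laminate: M = 2.80×10⁻³
  low-carbon steel: M = 0.756×10⁻³
  alloy steel: M = 0.753×10⁻³
  gray cast iron: M = 0.731×10⁻³
  bronze: M = 0.548×10⁻³
Highest index: CFRP laminate.

CFRP laminate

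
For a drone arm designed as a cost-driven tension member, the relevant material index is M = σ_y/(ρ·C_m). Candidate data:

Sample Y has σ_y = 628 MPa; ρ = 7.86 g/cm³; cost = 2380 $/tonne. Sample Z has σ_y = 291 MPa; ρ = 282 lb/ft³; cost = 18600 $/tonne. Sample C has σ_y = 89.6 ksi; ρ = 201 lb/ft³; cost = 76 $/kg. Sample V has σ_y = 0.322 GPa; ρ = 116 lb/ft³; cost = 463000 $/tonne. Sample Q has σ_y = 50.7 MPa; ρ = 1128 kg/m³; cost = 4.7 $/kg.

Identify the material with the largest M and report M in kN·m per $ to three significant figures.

Normalizing units and computing the index:
  sample Y: σ_y = 628.0 MPa, ρ = 7860 kg/m³, cost = 2.380 $/kg
  sample Z: σ_y = 291.0 MPa, ρ = 4517 kg/m³, cost = 18.60 $/kg
  sample C: σ_y = 617.8 MPa, ρ = 3220 kg/m³, cost = 76.00 $/kg
  sample V: σ_y = 322.0 MPa, ρ = 1858 kg/m³, cost = 463.0 $/kg
  sample Q: σ_y = 50.70 MPa, ρ = 1128 kg/m³, cost = 4.700 $/kg
  sample Y: M = 33.6 kN·m per $
  sample Q: M = 9.56 kN·m per $
  sample Z: M = 3.46 kN·m per $
  sample C: M = 2.52 kN·m per $
  sample V: M = 0.374 kN·m per $
Sample Y has the largest M.

sample Y, M = 33.6 kN·m per $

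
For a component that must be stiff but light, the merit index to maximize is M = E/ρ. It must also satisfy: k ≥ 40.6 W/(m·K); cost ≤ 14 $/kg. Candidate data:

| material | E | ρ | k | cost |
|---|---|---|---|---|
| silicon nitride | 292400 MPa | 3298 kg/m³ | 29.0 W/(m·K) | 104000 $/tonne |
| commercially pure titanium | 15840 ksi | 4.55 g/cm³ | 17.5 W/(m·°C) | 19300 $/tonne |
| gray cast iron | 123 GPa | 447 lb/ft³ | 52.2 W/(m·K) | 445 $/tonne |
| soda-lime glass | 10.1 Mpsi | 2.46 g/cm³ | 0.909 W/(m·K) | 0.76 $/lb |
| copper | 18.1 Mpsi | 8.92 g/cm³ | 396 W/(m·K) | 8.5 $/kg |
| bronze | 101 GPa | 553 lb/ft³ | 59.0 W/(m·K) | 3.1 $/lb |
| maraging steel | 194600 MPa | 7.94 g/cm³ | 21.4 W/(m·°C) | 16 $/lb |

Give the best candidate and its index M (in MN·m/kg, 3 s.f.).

Screen on constraints: k ≥ 40.6 W/(m·K); cost ≤ 14 $/kg. Survivors: gray cast iron, copper, bronze.
Normalizing units and computing the index:
  gray cast iron: E = 123.0 GPa, ρ = 7160 kg/m³
  copper: E = 124.8 GPa, ρ = 8920 kg/m³
  bronze: E = 101.0 GPa, ρ = 8858 kg/m³
  gray cast iron: M = 17.2 MN·m/kg
  copper: M = 14.0 MN·m/kg
  bronze: M = 11.4 MN·m/kg
Gray cast iron has the largest M.

gray cast iron, M = 17.2 MN·m/kg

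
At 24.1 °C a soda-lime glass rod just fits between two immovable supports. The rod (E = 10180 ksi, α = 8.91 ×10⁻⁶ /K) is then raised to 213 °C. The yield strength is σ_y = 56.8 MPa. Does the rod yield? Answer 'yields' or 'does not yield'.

E = 10180 ksi = 70.19 GPa.
ΔT = 188.9 K. Constrained thermal stress σ = E·α·ΔT = 70.19×10³ MPa × 8.91×10⁻⁶ × 188.9 = 118 MPa (compressive).
Compare to σ_y = 56.8 MPa: σ ≥ σ_y, so it yields.

yields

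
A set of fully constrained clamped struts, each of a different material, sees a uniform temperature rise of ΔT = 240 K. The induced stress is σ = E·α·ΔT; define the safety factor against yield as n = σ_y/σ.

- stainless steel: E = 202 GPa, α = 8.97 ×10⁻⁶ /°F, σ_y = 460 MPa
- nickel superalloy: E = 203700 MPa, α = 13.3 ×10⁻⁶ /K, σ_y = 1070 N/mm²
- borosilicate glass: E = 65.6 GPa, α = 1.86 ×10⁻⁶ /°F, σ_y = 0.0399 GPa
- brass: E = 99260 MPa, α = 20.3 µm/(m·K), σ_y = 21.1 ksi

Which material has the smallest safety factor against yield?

brass

With everything in SI (GPa, ×10⁻⁶/K, MPa):
  stainless steel: E = 202.0, α = 16.1, σ_y = 460.0 → σ = 783 MPa, n = 0.588
  nickel superalloy: E = 203.7, α = 13.3, σ_y = 1070 → σ = 650 MPa, n = 1.65
  borosilicate glass: E = 65.60, α = 3.35, σ_y = 39.90 → σ = 52.7 MPa, n = 0.757
  brass: E = 99.26, α = 20.3, σ_y = 145.5 → σ = 484 MPa, n = 0.301
Brass has the lowest safety factor, n = 0.301.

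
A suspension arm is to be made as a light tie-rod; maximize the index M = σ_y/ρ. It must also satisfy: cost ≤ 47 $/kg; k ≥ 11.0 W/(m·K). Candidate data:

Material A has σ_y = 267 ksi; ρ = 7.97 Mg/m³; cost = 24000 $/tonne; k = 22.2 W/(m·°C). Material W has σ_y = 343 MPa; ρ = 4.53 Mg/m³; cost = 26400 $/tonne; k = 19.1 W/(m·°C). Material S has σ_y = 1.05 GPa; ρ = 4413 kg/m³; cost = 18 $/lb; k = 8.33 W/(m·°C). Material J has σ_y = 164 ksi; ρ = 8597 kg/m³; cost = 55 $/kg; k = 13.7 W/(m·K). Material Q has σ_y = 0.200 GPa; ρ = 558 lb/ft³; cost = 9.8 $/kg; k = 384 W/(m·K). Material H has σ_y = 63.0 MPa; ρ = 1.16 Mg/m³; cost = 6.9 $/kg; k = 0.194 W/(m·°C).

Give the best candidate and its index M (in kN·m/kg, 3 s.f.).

material A, M = 231 kN·m/kg

Screen on constraints: cost ≤ 47 $/kg; k ≥ 11.0 W/(m·K). Survivors: material A, material W, material Q.
Putting every candidate on a common basis:
  material A: σ_y = 1841 MPa, ρ = 7970 kg/m³
  material W: σ_y = 343.0 MPa, ρ = 4530 kg/m³
  material Q: σ_y = 200.0 MPa, ρ = 8938 kg/m³
  material A: M = 231 kN·m/kg
  material W: M = 75.7 kN·m/kg
  material Q: M = 22.4 kN·m/kg
Material A ranks first.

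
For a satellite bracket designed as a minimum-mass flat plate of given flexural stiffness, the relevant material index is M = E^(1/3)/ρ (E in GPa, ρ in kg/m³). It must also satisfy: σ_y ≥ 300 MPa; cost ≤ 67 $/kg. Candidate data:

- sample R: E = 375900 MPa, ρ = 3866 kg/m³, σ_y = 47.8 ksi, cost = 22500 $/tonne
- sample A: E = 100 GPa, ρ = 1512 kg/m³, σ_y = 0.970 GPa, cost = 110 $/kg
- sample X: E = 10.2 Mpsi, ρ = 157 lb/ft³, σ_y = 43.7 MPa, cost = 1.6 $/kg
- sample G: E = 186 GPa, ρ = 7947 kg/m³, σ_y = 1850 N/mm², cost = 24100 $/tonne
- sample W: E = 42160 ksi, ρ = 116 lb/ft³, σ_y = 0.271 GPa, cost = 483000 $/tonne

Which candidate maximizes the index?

Screen on constraints: σ_y ≥ 300 MPa; cost ≤ 67 $/kg. Survivors: sample R, sample G.
Normalizing units and computing the index:
  sample R: E = 375.9 GPa, ρ = 3866 kg/m³
  sample G: E = 186.0 GPa, ρ = 7947 kg/m³
  sample R: M = 1.87×10⁻³
  sample G: M = 0.718×10⁻³
The maximum is for sample R.

sample R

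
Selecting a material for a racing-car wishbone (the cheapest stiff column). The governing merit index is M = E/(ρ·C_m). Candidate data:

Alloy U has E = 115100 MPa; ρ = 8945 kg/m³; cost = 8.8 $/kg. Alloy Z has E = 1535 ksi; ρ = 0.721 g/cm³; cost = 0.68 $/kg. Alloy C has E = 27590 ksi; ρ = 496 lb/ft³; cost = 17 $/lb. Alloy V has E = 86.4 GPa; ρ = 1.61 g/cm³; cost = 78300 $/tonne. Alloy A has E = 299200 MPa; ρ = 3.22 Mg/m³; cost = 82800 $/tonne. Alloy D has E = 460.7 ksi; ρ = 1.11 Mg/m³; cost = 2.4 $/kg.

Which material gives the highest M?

Normalizing units and computing the index:
  alloy U: E = 115.1 GPa, ρ = 8945 kg/m³, cost = 8.800 $/kg
  alloy Z: E = 10.58 GPa, ρ = 721.0 kg/m³, cost = 0.6800 $/kg
  alloy C: E = 190.2 GPa, ρ = 7945 kg/m³, cost = 37.48 $/kg
  alloy V: E = 86.40 GPa, ρ = 1610 kg/m³, cost = 78.30 $/kg
  alloy A: E = 299.2 GPa, ρ = 3220 kg/m³, cost = 82.80 $/kg
  alloy D: E = 3.176 GPa, ρ = 1110 kg/m³, cost = 2.400 $/kg
  alloy Z: M = 21.6 MN·m per $
  alloy U: M = 1.46 MN·m per $
  alloy D: M = 1.19 MN·m per $
  alloy A: M = 1.12 MN·m per $
  alloy V: M = 0.685 MN·m per $
  alloy C: M = 0.639 MN·m per $
Alloy Z ranks first.

alloy Z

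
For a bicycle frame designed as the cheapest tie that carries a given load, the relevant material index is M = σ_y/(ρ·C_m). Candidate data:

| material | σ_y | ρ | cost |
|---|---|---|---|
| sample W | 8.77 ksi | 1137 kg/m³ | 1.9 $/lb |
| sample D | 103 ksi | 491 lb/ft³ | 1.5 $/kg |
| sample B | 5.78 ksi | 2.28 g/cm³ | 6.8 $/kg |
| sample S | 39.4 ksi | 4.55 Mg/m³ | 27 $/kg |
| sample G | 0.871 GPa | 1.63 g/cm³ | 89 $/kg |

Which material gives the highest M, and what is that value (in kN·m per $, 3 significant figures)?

Putting every candidate on a common basis:
  sample W: σ_y = 60.47 MPa, ρ = 1137 kg/m³, cost = 4.189 $/kg
  sample D: σ_y = 710.2 MPa, ρ = 7865 kg/m³, cost = 1.500 $/kg
  sample B: σ_y = 39.85 MPa, ρ = 2280 kg/m³, cost = 6.800 $/kg
  sample S: σ_y = 271.7 MPa, ρ = 4550 kg/m³, cost = 27.00 $/kg
  sample G: σ_y = 871.0 MPa, ρ = 1630 kg/m³, cost = 89.00 $/kg
  sample D: M = 60.2 kN·m per $
  sample W: M = 12.7 kN·m per $
  sample G: M = 6.00 kN·m per $
  sample B: M = 2.57 kN·m per $
  sample S: M = 2.21 kN·m per $
Highest index: sample D.

sample D, M = 60.2 kN·m per $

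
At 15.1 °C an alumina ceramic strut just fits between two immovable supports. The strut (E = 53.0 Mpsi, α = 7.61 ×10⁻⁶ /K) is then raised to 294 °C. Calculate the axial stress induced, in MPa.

776 MPa

E = 53.0 Mpsi = 365.4 GPa.
ΔT = 278.9 K. Constrained thermal stress σ = E·α·ΔT = 365.4×10³ MPa × 7.61×10⁻⁶ × 278.9 = 776 MPa (compressive).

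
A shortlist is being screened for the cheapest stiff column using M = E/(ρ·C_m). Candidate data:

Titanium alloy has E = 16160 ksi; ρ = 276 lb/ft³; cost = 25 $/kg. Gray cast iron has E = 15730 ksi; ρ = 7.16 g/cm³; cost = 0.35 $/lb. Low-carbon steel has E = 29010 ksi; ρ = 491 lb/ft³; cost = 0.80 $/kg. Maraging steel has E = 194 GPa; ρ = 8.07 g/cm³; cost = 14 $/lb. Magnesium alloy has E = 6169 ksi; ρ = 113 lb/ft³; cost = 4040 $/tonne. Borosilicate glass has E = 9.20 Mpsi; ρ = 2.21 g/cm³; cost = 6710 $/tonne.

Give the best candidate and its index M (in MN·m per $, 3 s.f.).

low-carbon steel, M = 31.8 MN·m per $

Normalizing units and computing the index:
  titanium alloy: E = 111.4 GPa, ρ = 4421 kg/m³, cost = 25.00 $/kg
  gray cast iron: E = 108.5 GPa, ρ = 7160 kg/m³, cost = 0.7716 $/kg
  low-carbon steel: E = 200.0 GPa, ρ = 7865 kg/m³, cost = 0.8000 $/kg
  maraging steel: E = 194.0 GPa, ρ = 8070 kg/m³, cost = 30.86 $/kg
  magnesium alloy: E = 42.53 GPa, ρ = 1810 kg/m³, cost = 4.040 $/kg
  borosilicate glass: E = 63.43 GPa, ρ = 2210 kg/m³, cost = 6.710 $/kg
  low-carbon steel: M = 31.8 MN·m per $
  gray cast iron: M = 19.6 MN·m per $
  magnesium alloy: M = 5.82 MN·m per $
  borosilicate glass: M = 4.28 MN·m per $
  titanium alloy: M = 1.01 MN·m per $
  maraging steel: M = 0.779 MN·m per $
Highest index: low-carbon steel.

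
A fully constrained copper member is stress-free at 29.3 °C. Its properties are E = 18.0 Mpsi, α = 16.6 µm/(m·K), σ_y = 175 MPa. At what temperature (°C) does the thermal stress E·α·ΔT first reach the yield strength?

114 °C

E = 18.0 Mpsi = 124.1 GPa.
E·α·ΔT = 175.0 MPa ⇒ ΔT = 175.0 / (124.1×10³ × 16.6×10⁻⁶) = 84.95 K.
T = 29.3 + 84.95 = 114.2 °C.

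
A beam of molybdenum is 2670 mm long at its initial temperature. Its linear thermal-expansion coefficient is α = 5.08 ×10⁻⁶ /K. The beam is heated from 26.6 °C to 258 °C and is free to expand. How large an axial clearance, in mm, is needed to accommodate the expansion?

3.14 mm

ΔT = 258 − 26.6 = 231.4 K.
ΔL = α·L₀·ΔT = 5.08×10⁻⁶ × 2670 mm × 231.4 K = 3.14 mm.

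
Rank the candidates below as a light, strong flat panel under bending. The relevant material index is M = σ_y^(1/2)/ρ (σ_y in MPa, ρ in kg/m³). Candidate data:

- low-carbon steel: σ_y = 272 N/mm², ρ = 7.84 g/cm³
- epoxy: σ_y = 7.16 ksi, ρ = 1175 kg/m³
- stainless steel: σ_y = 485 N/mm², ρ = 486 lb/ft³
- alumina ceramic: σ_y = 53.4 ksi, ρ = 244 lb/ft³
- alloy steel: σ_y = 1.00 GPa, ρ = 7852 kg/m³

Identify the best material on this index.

epoxy

After converting to SI:
  low-carbon steel: σ_y = 272.0 MPa, ρ = 7840 kg/m³
  epoxy: σ_y = 49.37 MPa, ρ = 1175 kg/m³
  stainless steel: σ_y = 485.0 MPa, ρ = 7785 kg/m³
  alumina ceramic: σ_y = 368.2 MPa, ρ = 3909 kg/m³
  alloy steel: σ_y = 1000 MPa, ρ = 7852 kg/m³
  epoxy: M = 5.98×10⁻³
  alumina ceramic: M = 4.91×10⁻³
  alloy steel: M = 4.03×10⁻³
  stainless steel: M = 2.83×10⁻³
  low-carbon steel: M = 2.10×10⁻³
Epoxy ranks first.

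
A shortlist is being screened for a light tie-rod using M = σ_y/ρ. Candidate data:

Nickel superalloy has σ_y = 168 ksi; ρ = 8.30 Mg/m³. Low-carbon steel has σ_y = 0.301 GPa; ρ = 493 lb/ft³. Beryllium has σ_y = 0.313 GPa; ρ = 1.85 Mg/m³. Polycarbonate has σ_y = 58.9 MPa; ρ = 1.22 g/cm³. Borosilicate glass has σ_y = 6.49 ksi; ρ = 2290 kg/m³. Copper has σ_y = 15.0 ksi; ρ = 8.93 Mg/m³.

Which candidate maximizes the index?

Convert each candidate to consistent units, then evaluate M:
  nickel superalloy: σ_y = 1158 MPa, ρ = 8300 kg/m³
  low-carbon steel: σ_y = 301.0 MPa, ρ = 7897 kg/m³
  beryllium: σ_y = 313.0 MPa, ρ = 1850 kg/m³
  polycarbonate: σ_y = 58.90 MPa, ρ = 1220 kg/m³
  borosilicate glass: σ_y = 44.75 MPa, ρ = 2290 kg/m³
  copper: σ_y = 103.4 MPa, ρ = 8930 kg/m³
  beryllium: M = 169 kN·m/kg
  nickel superalloy: M = 140 kN·m/kg
  polycarbonate: M = 48.3 kN·m/kg
  low-carbon steel: M = 38.1 kN·m/kg
  borosilicate glass: M = 19.5 kN·m/kg
  copper: M = 11.6 kN·m/kg
Beryllium ranks first.

beryllium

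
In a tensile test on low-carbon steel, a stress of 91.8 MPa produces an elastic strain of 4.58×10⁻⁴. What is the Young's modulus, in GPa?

200 GPa

E = σ/ε = 91.8 MPa / 4.58×10⁻⁴ = 200400 MPa = 200 GPa.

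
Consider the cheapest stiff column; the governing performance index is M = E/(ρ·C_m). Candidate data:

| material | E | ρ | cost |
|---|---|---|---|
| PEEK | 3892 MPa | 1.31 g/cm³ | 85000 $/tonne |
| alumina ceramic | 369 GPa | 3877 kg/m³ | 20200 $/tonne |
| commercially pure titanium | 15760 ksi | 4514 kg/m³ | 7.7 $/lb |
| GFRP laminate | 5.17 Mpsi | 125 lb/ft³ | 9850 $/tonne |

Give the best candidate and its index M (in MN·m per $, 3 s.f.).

alumina ceramic, M = 4.71 MN·m per $

After converting to SI:
  PEEK: E = 3.892 GPa, ρ = 1310 kg/m³, cost = 85.00 $/kg
  alumina ceramic: E = 369.0 GPa, ρ = 3877 kg/m³, cost = 20.20 $/kg
  commercially pure titanium: E = 108.7 GPa, ρ = 4514 kg/m³, cost = 16.98 $/kg
  GFRP laminate: E = 35.65 GPa, ρ = 2002 kg/m³, cost = 9.850 $/kg
  alumina ceramic: M = 4.71 MN·m per $
  GFRP laminate: M = 1.81 MN·m per $
  commercially pure titanium: M = 1.42 MN·m per $
  PEEK: M = 0.0350 MN·m per $
Alumina ceramic ranks first.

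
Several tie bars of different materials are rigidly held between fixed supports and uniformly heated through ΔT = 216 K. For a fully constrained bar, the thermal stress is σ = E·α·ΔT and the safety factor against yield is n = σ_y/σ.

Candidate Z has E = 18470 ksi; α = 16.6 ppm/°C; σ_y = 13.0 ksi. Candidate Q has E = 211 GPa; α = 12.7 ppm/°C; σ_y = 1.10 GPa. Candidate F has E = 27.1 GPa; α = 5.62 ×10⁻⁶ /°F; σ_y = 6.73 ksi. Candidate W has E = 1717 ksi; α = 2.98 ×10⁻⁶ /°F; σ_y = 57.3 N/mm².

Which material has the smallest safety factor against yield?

With everything in SI (GPa, ×10⁻⁶/K, MPa):
  candidate Z: E = 127.3, α = 16.6, σ_y = 89.63 → σ = 457 MPa, n = 0.196
  candidate Q: E = 211.0, α = 12.7, σ_y = 1100 → σ = 579 MPa, n = 1.90
  candidate F: E = 27.10, α = 10.1, σ_y = 46.40 → σ = 59.2 MPa, n = 0.784
  candidate W: E = 11.84, α = 5.36, σ_y = 57.30 → σ = 13.7 MPa, n = 4.18
Candidate Z has the lowest safety factor, n = 0.196.

candidate Z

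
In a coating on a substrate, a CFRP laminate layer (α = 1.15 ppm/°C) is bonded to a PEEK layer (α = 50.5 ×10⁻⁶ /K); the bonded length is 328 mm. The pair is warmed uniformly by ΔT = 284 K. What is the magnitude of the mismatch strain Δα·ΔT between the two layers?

Δα = |1.15 − 50.5|×10⁻⁶/K = 49.4×10⁻⁶/K.
Mismatch strain = Δα·ΔT = 49.4×10⁻⁶ × 284.0 = 0.0140.

0.0140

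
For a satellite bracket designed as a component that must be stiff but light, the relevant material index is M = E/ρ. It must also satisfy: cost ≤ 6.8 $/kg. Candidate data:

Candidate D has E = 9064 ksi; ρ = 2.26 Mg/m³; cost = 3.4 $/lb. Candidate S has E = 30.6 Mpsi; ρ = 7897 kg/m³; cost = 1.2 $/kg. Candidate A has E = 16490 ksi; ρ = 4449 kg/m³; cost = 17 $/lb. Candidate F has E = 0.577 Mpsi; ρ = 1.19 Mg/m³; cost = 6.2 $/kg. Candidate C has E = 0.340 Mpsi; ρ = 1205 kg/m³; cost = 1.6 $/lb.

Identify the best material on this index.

Screen on constraints: cost ≤ 6.8 $/kg. Survivors: candidate S, candidate F, candidate C.
Putting every candidate on a common basis:
  candidate S: E = 211.0 GPa, ρ = 7897 kg/m³
  candidate F: E = 3.978 GPa, ρ = 1190 kg/m³
  candidate C: E = 2.344 GPa, ρ = 1205 kg/m³
  candidate S: M = 26.7 MN·m/kg
  candidate F: M = 3.34 MN·m/kg
  candidate C: M = 1.95 MN·m/kg
Highest index: candidate S.

candidate S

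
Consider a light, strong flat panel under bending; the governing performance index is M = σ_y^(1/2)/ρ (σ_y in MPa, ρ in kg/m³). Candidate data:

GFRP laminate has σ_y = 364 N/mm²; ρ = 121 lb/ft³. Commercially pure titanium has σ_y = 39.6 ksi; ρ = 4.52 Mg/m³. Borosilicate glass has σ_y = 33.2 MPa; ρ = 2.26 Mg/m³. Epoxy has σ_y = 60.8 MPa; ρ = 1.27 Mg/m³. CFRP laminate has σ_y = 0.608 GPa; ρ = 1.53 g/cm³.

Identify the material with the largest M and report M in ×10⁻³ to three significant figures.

Convert each candidate to consistent units, then evaluate M:
  GFRP laminate: σ_y = 364.0 MPa, ρ = 1938 kg/m³
  commercially pure titanium: σ_y = 273.0 MPa, ρ = 4520 kg/m³
  borosilicate glass: σ_y = 33.20 MPa, ρ = 2260 kg/m³
  epoxy: σ_y = 60.80 MPa, ρ = 1270 kg/m³
  CFRP laminate: σ_y = 608.0 MPa, ρ = 1530 kg/m³
  CFRP laminate: M = 16.1×10⁻³
  GFRP laminate: M = 9.84×10⁻³
  epoxy: M = 6.14×10⁻³
  commercially pure titanium: M = 3.66×10⁻³
  borosilicate glass: M = 2.55×10⁻³
The maximum is for CFRP laminate.

CFRP laminate, M = 16.1×10⁻³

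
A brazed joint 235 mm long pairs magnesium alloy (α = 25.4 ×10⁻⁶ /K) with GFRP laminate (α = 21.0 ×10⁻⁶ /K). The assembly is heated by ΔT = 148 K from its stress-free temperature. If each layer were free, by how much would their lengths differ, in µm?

Δα = |25.4 − 21.0|×10⁻⁶/K = 4.40×10⁻⁶/K.
ΔL_mismatch = Δα·L·ΔT = 4.40×10⁻⁶ × 235.0 mm × 148.0 K = 153 µm.

153 µm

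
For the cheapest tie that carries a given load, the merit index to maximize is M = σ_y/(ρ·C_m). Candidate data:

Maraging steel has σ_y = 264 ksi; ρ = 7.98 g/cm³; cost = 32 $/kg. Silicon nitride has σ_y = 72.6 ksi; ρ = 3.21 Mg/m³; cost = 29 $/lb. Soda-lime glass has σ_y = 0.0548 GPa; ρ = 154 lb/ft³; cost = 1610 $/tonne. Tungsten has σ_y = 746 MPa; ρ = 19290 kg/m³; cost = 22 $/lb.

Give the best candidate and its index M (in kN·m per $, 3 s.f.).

soda-lime glass, M = 13.8 kN·m per $

After converting to SI:
  maraging steel: σ_y = 1820 MPa, ρ = 7980 kg/m³, cost = 32.00 $/kg
  silicon nitride: σ_y = 500.6 MPa, ρ = 3210 kg/m³, cost = 63.93 $/kg
  soda-lime glass: σ_y = 54.80 MPa, ρ = 2467 kg/m³, cost = 1.610 $/kg
  tungsten: σ_y = 746.0 MPa, ρ = 19290 kg/m³, cost = 48.50 $/kg
  soda-lime glass: M = 13.8 kN·m per $
  maraging steel: M = 7.13 kN·m per $
  silicon nitride: M = 2.44 kN·m per $
  tungsten: M = 0.797 kN·m per $
Soda-lime glass has the largest M.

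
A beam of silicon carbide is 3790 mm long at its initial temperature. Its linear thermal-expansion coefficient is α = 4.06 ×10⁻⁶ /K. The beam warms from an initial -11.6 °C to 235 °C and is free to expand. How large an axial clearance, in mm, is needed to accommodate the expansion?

3.79 mm

ΔT = 235 − (-11.6) = 246.6 K.
ΔL = α·L₀·ΔT = 4.06×10⁻⁶ × 3790 mm × 246.6 K = 3.79 mm.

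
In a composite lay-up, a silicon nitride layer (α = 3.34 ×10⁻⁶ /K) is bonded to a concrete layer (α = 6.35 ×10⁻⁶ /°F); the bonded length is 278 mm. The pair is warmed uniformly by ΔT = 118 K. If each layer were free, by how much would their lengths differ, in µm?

concrete: α = 6.35×10⁻⁶/°F × 9/5 = 11.4×10⁻⁶/K.
Δα = |3.34 − 11.4|×10⁻⁶/K = 8.09×10⁻⁶/K.
ΔL_mismatch = Δα·L·ΔT = 8.09×10⁻⁶ × 278.0 mm × 118.0 K = 265 µm.

265 µm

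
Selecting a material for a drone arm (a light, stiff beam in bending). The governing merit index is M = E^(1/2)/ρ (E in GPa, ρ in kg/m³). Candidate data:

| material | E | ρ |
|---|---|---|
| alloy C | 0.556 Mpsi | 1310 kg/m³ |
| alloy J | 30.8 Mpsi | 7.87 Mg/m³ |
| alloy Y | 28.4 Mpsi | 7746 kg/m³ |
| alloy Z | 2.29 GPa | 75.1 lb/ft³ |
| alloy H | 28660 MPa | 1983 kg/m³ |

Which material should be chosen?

alloy H

After converting to SI:
  alloy C: E = 3.833 GPa, ρ = 1310 kg/m³
  alloy J: E = 212.4 GPa, ρ = 7870 kg/m³
  alloy Y: E = 195.8 GPa, ρ = 7746 kg/m³
  alloy Z: E = 2.290 GPa, ρ = 1203 kg/m³
  alloy H: E = 28.66 GPa, ρ = 1983 kg/m³
  alloy H: M = 2.70×10⁻³
  alloy J: M = 1.85×10⁻³
  alloy Y: M = 1.81×10⁻³
  alloy C: M = 1.49×10⁻³
  alloy Z: M = 1.26×10⁻³
Highest index: alloy H.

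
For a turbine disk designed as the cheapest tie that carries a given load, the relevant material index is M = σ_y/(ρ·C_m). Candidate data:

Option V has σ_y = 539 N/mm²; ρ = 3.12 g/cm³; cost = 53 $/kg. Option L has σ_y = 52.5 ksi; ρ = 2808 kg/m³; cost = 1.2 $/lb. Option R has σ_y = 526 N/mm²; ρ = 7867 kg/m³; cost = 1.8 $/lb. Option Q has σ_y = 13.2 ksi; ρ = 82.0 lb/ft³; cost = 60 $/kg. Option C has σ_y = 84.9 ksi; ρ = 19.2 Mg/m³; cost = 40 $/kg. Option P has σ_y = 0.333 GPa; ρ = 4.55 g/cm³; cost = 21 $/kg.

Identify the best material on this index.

After converting to SI:
  option V: σ_y = 539.0 MPa, ρ = 3120 kg/m³, cost = 53.00 $/kg
  option L: σ_y = 362.0 MPa, ρ = 2808 kg/m³, cost = 2.646 $/kg
  option R: σ_y = 526.0 MPa, ρ = 7867 kg/m³, cost = 3.968 $/kg
  option Q: σ_y = 91.01 MPa, ρ = 1314 kg/m³, cost = 60.00 $/kg
  option C: σ_y = 585.4 MPa, ρ = 19200 kg/m³, cost = 40.00 $/kg
  option P: σ_y = 333.0 MPa, ρ = 4550 kg/m³, cost = 21.00 $/kg
  option L: M = 48.7 kN·m per $
  option R: M = 16.8 kN·m per $
  option P: M = 3.49 kN·m per $
  option V: M = 3.26 kN·m per $
  option Q: M = 1.15 kN·m per $
  option C: M = 0.762 kN·m per $
The maximum is for option L.

option L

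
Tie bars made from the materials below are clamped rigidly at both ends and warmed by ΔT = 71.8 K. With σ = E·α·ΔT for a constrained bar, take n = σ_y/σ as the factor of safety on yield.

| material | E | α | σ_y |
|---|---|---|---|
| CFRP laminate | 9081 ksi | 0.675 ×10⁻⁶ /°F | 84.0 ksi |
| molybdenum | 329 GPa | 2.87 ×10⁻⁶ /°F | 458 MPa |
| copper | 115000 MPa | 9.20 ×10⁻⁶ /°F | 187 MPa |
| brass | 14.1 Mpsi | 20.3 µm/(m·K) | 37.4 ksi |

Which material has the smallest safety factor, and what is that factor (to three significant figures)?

With everything in SI (GPa, ×10⁻⁶/K, MPa):
  CFRP laminate: E = 62.61, α = 1.22, σ_y = 579.2 → σ = 5.46 MPa, n = 106
  molybdenum: E = 329.0, α = 5.17, σ_y = 458.0 → σ = 122 MPa, n = 3.75
  copper: E = 115.0, α = 16.6, σ_y = 187.0 → σ = 137 MPa, n = 1.37
  brass: E = 97.22, α = 20.3, σ_y = 257.9 → σ = 142 MPa, n = 1.82
Copper has the lowest safety factor, n = 1.37.

copper, n = 1.37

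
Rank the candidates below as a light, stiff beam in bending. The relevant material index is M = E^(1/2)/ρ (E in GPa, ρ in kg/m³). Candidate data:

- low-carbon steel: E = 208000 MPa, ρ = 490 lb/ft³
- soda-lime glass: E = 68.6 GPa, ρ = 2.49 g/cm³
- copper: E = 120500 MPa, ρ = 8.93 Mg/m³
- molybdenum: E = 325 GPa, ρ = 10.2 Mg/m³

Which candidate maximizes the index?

Normalizing units and computing the index:
  low-carbon steel: E = 208.0 GPa, ρ = 7849 kg/m³
  soda-lime glass: E = 68.60 GPa, ρ = 2490 kg/m³
  copper: E = 120.5 GPa, ρ = 8930 kg/m³
  molybdenum: E = 325.0 GPa, ρ = 10200 kg/m³
  soda-lime glass: M = 3.33×10⁻³
  low-carbon steel: M = 1.84×10⁻³
  molybdenum: M = 1.77×10⁻³
  copper: M = 1.23×10⁻³
The maximum is for soda-lime glass.

soda-lime glass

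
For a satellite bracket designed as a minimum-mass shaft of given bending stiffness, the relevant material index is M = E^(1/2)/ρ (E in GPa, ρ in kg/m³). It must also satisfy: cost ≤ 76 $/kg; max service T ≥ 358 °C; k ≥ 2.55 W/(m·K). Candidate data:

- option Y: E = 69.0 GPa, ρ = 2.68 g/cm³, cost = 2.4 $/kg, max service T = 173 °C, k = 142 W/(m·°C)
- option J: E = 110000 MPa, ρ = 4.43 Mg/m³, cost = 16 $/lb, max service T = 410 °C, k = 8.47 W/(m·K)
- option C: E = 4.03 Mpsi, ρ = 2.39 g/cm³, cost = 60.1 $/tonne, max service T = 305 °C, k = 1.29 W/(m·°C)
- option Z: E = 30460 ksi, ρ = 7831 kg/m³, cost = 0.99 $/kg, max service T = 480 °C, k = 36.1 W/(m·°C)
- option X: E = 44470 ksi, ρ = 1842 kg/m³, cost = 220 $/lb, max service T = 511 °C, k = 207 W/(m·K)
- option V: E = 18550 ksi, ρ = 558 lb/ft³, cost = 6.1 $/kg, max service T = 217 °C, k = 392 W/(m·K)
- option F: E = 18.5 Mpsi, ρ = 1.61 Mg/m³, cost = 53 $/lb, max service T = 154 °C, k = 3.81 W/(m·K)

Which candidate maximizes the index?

option J

Screen on constraints: cost ≤ 76 $/kg; max service T ≥ 358 °C; k ≥ 2.55 W/(m·K). Survivors: option J, option Z.
Convert each candidate to consistent units, then evaluate M:
  option J: E = 110.0 GPa, ρ = 4430 kg/m³
  option Z: E = 210.0 GPa, ρ = 7831 kg/m³
  option J: M = 2.37×10⁻³
  option Z: M = 1.85×10⁻³
Highest index: option J.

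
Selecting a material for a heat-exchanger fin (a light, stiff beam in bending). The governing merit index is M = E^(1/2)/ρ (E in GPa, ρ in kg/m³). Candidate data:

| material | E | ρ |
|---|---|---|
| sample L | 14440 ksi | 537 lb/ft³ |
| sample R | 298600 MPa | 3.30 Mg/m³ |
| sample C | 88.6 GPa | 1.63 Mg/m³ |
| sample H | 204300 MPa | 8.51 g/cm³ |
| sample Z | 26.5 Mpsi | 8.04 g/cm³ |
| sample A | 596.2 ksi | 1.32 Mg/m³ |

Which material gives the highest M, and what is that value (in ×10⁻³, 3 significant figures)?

sample C, M = 5.77×10⁻³

Normalizing units and computing the index:
  sample L: E = 99.56 GPa, ρ = 8602 kg/m³
  sample R: E = 298.6 GPa, ρ = 3300 kg/m³
  sample C: E = 88.60 GPa, ρ = 1630 kg/m³
  sample H: E = 204.3 GPa, ρ = 8510 kg/m³
  sample Z: E = 182.7 GPa, ρ = 8040 kg/m³
  sample A: E = 4.111 GPa, ρ = 1320 kg/m³
  sample C: M = 5.77×10⁻³
  sample R: M = 5.24×10⁻³
  sample Z: M = 1.68×10⁻³
  sample H: M = 1.68×10⁻³
  sample A: M = 1.54×10⁻³
  sample L: M = 1.16×10⁻³
Sample C ranks first.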